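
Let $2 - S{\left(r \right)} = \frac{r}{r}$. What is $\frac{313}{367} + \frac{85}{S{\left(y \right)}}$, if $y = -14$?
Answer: $\frac{31508}{367} \approx 85.853$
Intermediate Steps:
$S{\left(r \right)} = 1$ ($S{\left(r \right)} = 2 - \frac{r}{r} = 2 - 1 = 1$)
$\frac{313}{367} + \frac{85}{S{\left(y \right)}} = \frac{313}{367} + \frac{85}{1} = 313 \cdot \frac{1}{367} + 85 \cdot 1 = \frac{313}{367} + 85 = \frac{31508}{367}$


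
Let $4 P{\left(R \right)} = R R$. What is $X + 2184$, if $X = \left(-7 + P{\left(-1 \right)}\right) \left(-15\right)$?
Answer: $\frac{9141}{4} \approx 2285.3$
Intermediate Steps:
$P{\left(R \right)} = \frac{R^{2}}{4}$ ($P{\left(R \right)} = \frac{R R}{4} = \frac{R^{2}}{4}$)
$X = \frac{405}{4}$ ($X = \left(-7 + \frac{\left(-1\right)^{2}}{4}\right) \left(-15\right) = \left(-7 + \frac{1}{4} \cdot 1\right) \left(-15\right) = \left(-7 + \frac{1}{4}\right) \left(-15\right) = \left(- \frac{27}{4}\right) \left(-15\right) = \frac{405}{4} \approx 101.25$)
$X + 2184 = \frac{405}{4} + 2184 = \frac{9141}{4}$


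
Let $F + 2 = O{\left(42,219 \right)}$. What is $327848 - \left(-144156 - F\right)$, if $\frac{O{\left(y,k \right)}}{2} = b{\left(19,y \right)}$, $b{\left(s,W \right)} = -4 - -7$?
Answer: $472008$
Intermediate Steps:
$b{\left(s,W \right)} = 3$ ($b{\left(s,W \right)} = -4 + 7 = 3$)
$O{\left(y,k \right)} = 6$ ($O{\left(y,k \right)} = 2 \cdot 3 = 6$)
$F = 4$ ($F = -2 + 6 = 4$)
$327848 - \left(-144156 - F\right) = 327848 - \left(-144156 - 4\right) = 327848 - -144160 = 327848 + 144160 = 472008$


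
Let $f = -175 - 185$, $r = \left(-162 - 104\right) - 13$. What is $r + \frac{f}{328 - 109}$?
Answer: $- \frac{20487}{73} \approx -280.64$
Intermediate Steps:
$r = -279$ ($r = -266 - 13 = -279$)
$f = -360$
$r + \frac{f}{328 - 109} = -279 + \frac{1}{328 - 109} \left(-360\right) = -279 + \frac{1}{219} \left(-360\right) = -279 - \frac{120}{73} = - \frac{20487}{73}$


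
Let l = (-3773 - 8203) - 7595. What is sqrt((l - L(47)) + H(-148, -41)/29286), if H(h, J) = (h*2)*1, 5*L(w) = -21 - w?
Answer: I*sqrt(11648472178435)/24405 ≈ 139.85*I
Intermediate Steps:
l = -19571 (l = -11976 - 7595 = -19571)
L(w) = -21/5 - w/5 (L(w) = (-21 - w)/5 = -21/5 - w/5)
H(h, J) = 2*h (H(h, J) = (2*h)*1 = 2*h)
sqrt((l - L(47)) + H(-148, -41)/29286) = sqrt((-19571 - (-21/5 - 1/5*47)) + (2*(-148))/29286) = sqrt((-19571 - (-21/5 - 47/5)) - 296*1/29286) = sqrt((-19571 - 1*(-68/5)) - 148/14643) = sqrt((-19571 + 68/5) - 148/14643) = sqrt(-97787/5 - 148/14643) = sqrt(-1431895781/73215) = I*sqrt(11648472178435)/24405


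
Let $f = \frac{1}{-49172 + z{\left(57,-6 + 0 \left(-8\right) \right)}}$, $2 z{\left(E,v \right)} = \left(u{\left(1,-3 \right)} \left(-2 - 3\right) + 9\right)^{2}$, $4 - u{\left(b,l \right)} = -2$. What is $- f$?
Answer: $\frac{2}{97903} \approx 2.0428 \cdot 10^{-5}$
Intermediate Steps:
$u{\left(b,l \right)} = 6$ ($u{\left(b,l \right)} = 4 - -2 = 4 + 2 = 6$)
$z{\left(E,v \right)} = \frac{441}{2}$ ($z{\left(E,v \right)} = \frac{\left(6 \left(-2 - 3\right) + 9\right)^{2}}{2} = \frac{\left(6 \left(-5\right) + 9\right)^{2}}{2} = \frac{\left(-30 + 9\right)^{2}}{2} = \frac{\left(-21\right)^{2}}{2} = \frac{1}{2} \cdot 441 = \frac{441}{2}$)
$f = - \frac{2}{97903}$ ($f = \frac{1}{-49172 + \frac{441}{2}} = \frac{1}{- \frac{97903}{2}} = - \frac{2}{97903} \approx -2.0428 \cdot 10^{-5}$)
$- f = \left(-1\right) \left(- \frac{2}{97903}\right) = \frac{2}{97903}$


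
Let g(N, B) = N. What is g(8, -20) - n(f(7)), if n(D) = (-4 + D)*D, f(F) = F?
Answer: -13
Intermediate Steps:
n(D) = D*(-4 + D)
g(8, -20) - n(f(7)) = 8 - 7*(-4 + 7) = 8 - 7*3 = 8 - 1*21 = 8 - 21 = -13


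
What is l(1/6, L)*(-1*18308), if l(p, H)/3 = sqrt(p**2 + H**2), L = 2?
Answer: -9154*sqrt(145) ≈ -1.1023e+5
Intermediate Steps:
l(p, H) = 3*sqrt(H**2 + p**2) (l(p, H) = 3*sqrt(p**2 + H**2) = 3*sqrt(H**2 + p**2))
l(1/6, L)*(-1*18308) = (3*sqrt(2**2 + (1/6)**2))*(-1*18308) = (3*sqrt(4 + (1/6)**2))*(-18308) = (3*sqrt(4 + 1/36))*(-18308) = (3*sqrt(145/36))*(-18308) = (3*(sqrt(145)/6))*(-18308) = (sqrt(145)/2)*(-18308) = -9154*sqrt(145)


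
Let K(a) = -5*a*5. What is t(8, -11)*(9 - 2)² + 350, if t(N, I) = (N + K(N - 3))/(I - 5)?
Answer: 11333/16 ≈ 708.31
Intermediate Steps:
K(a) = -25*a
t(N, I) = (75 - 24*N)/(-5 + I) (t(N, I) = (N - 25*(N - 3))/(I - 5) = (N - 25*(-3 + N))/(-5 + I) = (N + (75 - 25*N))/(-5 + I) = (75 - 24*N)/(-5 + I))
t(8, -11)*(9 - 2)² + 350 = (3*(25 - 8*8)/(-5 - 11))*(9 - 2)² + 350 = (3*(25 - 64)/(-16))*7² + 350 = (3*(-1/16)*(-39))*49 + 350 = (117/16)*49 + 350 = 5733/16 + 350 = 11333/16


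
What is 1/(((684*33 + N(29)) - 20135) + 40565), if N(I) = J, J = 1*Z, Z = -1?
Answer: 1/43001 ≈ 2.3255e-5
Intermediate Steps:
J = -1 (J = 1*(-1) = -1)
N(I) = -1
1/(((684*33 + N(29)) - 20135) + 40565) = 1/(((684*33 - 1) - 20135) + 40565) = 1/(((22572 - 1) - 20135) + 40565) = 1/((22571 - 20135) + 40565) = 1/(2436 + 40565) = 1/43001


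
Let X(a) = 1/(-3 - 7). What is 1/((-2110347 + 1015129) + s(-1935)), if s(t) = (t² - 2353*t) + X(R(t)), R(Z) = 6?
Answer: 10/72020619 ≈ 1.3885e-7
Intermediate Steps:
X(a) = -⅒ (X(a) = 1/(-10) = -⅒)
s(t) = -⅒ + t² - 2353*t (s(t) = (t² - 2353*t) - ⅒ = -⅒ + t² - 2353*t)
1/((-2110347 + 1015129) + s(-1935)) = 1/((-2110347 + 1015129) + (-⅒ + (-1935)² - 2353*(-1935))) = 1/(-1095218 + (-⅒ + 3744225 + 4553055)) = 1/(-1095218 + 82972799/10) = 1/(72020619/10) = 10/72020619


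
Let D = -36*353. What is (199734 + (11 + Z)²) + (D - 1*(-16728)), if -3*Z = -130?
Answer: 1860355/9 ≈ 2.0671e+5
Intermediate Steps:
Z = 130/3 (Z = -⅓*(-130) = 130/3 ≈ 43.333)
D = -12708
(199734 + (11 + Z)²) + (D - 1*(-16728)) = (199734 + (11 + 130/3)²) + (-12708 - 1*(-16728)) = (199734 + (163/3)²) + (-12708 + 16728) = (199734 + 26569/9) + 4020 = 1824175/9 + 4020 = 1860355/9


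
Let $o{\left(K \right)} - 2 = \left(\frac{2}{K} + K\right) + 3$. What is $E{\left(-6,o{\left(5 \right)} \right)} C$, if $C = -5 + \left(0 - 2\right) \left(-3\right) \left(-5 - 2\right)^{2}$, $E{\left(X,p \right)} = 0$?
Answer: $0$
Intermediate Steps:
$o{\left(K \right)} = 5 + K + \frac{2}{K}$ ($o{\left(K \right)} = 2 + \left(\left(\frac{2}{K} + K\right) + 3\right) = 2 + \left(\left(K + \frac{2}{K}\right) + 3\right) = 2 + \left(3 + K + \frac{2}{K}\right) = 5 + K + \frac{2}{K}$)
$C = 289$ ($C = -5 + \left(-2\right) \left(-3\right) \left(-7\right)^{2} = -5 + 6 \cdot 49 = -5 + 294 = 289$)
$E{\left(-6,o{\left(5 \right)} \right)} C = 0 \cdot 289 = 0$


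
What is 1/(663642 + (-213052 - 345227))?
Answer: 1/105363 ≈ 9.4910e-6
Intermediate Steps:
1/(663642 + (-213052 - 345227)) = 1/(663642 - 558279) = 1/105363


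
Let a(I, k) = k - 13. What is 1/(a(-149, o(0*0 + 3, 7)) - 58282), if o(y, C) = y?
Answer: -1/58292 ≈ -1.7155e-5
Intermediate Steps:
a(I, k) = -13 + k
1/(a(-149, o(0*0 + 3, 7)) - 58282) = 1/((-13 + (0*0 + 3)) - 58282) = 1/((-13 + (0 + 3)) - 58282) = 1/((-13 + 3) - 58282) = 1/(-10 - 58282) = 1/(-58292) = -1/58292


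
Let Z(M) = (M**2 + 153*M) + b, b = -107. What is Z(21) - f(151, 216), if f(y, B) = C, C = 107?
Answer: 3440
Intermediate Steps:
Z(M) = -107 + M**2 + 153*M (Z(M) = (M**2 + 153*M) - 107 = -107 + M**2 + 153*M)
f(y, B) = 107
Z(21) - f(151, 216) = (-107 + 21**2 + 153*21) - 1*107 = (-107 + 441 + 3213) - 107 = 3547 - 107 = 3440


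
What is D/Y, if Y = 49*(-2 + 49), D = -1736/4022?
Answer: -124/661619 ≈ -0.00018742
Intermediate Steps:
D = -868/2011 (D = -1736*1/4022 = -868/2011 ≈ -0.43163)
Y = 2303 (Y = 49*47 = 2303)
D/Y = -868/2011/2303 = -868/2011*1/2303 = -124/661619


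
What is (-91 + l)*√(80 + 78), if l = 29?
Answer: -62*√158 ≈ -779.33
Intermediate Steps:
(-91 + l)*√(80 + 78) = (-91 + 29)*√(80 + 78) = -62*√158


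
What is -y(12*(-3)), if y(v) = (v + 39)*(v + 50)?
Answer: -42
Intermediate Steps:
y(v) = (39 + v)*(50 + v)
-y(12*(-3)) = -(1950 + (12*(-3))**2 + 89*(12*(-3))) = -(1950 + (-36)**2 + 89*(-36)) = -(1950 + 1296 - 3204) = -1*42 = -42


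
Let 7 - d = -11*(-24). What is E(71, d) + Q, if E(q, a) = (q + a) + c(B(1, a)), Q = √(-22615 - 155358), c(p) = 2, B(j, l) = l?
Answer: -184 + 19*I*√493 ≈ -184.0 + 421.87*I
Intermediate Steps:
Q = 19*I*√493 (Q = √(-177973) = 19*I*√493 ≈ 421.87*I)
d = -257 (d = 7 - (-11)*(-24) = 7 - 1*264 = 7 - 264 = -257)
E(q, a) = 2 + a + q (E(q, a) = (q + a) + 2 = (a + q) + 2 = 2 + a + q)
E(71, d) + Q = (2 - 257 + 71) + 19*I*√493 = -184 + 19*I*√493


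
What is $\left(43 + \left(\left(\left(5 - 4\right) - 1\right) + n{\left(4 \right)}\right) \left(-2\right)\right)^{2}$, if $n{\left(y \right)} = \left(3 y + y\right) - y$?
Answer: $361$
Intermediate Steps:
$n{\left(y \right)} = 3 y$ ($n{\left(y \right)} = 4 y - y = 3 y$)
$\left(43 + \left(\left(\left(5 - 4\right) - 1\right) + n{\left(4 \right)}\right) \left(-2\right)\right)^{2} = \left(43 + \left(\left(\left(5 - 4\right) - 1\right) + 3 \cdot 4\right) \left(-2\right)\right)^{2} = \left(43 + \left(\left(1 - 1\right) + 12\right) \left(-2\right)\right)^{2} = \left(43 + \left(0 + 12\right) \left(-2\right)\right)^{2} = \left(43 + 12 \left(-2\right)\right)^{2} = \left(43 - 24\right)^{2} = 19^{2} = 361$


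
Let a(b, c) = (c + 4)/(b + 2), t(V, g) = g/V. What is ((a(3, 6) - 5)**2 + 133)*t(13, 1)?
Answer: 142/13 ≈ 10.923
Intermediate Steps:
a(b, c) = (4 + c)/(2 + b)
((a(3, 6) - 5)**2 + 133)*t(13, 1) = (((4 + 6)/(2 + 3) - 5)**2 + 133)*(1/13) = ((10/5 - 5)**2 + 133)*(1*(1/13)) = (((1/5)*10 - 5)**2 + 133)*(1/13) = ((2 - 5)**2 + 133)*(1/13) = ((-3)**2 + 133)*(1/13) = (9 + 133)*(1/13) = 142*(1/13) = 142/13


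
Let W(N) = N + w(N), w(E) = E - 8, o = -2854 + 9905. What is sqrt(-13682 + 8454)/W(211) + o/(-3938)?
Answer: -641/358 + I*sqrt(1307)/207 ≈ -1.7905 + 0.17465*I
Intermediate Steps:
o = 7051
w(E) = -8 + E
W(N) = -8 + 2*N (W(N) = N + (-8 + N) = -8 + 2*N)
sqrt(-13682 + 8454)/W(211) + o/(-3938) = sqrt(-13682 + 8454)/(-8 + 2*211) + 7051/(-3938) = sqrt(-5228)/(-8 + 422) + 7051*(-1/3938) = (2*I*sqrt(1307))/414 - 641/358 = (2*I*sqrt(1307))*(1/414) - 641/358 = I*sqrt(1307)/207 - 641/358 = -641/358 + I*sqrt(1307)/207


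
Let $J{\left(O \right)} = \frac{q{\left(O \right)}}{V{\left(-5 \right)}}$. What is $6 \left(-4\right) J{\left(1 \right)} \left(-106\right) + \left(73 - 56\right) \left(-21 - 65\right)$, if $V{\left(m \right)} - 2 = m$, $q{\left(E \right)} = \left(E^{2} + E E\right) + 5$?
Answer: $-7398$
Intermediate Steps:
$q{\left(E \right)} = 5 + 2 E^{2}$ ($q{\left(E \right)} = \left(E^{2} + E^{2}\right) + 5 = 2 E^{2} + 5 = 5 + 2 E^{2}$)
$V{\left(m \right)} = 2 + m$
$J{\left(O \right)} = - \frac{5}{3} - \frac{2 O^{2}}{3}$ ($J{\left(O \right)} = \frac{5 + 2 O^{2}}{2 - 5} = \frac{5 + 2 O^{2}}{-3} = \left(5 + 2 O^{2}\right) \left(- \frac{1}{3}\right) = - \frac{5}{3} - \frac{2 O^{2}}{3}$)
$6 \left(-4\right) J{\left(1 \right)} \left(-106\right) + \left(73 - 56\right) \left(-21 - 65\right) = 6 \left(-4\right) \left(- \frac{5}{3} - \frac{2 \cdot 1^{2}}{3}\right) \left(-106\right) + \left(73 - 56\right) \left(-21 - 65\right) = - 24 \left(- \frac{5}{3} - \frac{2}{3}\right) \left(-106\right) + 17 \left(-86\right) = - 24 \left(- \frac{5}{3} - \frac{2}{3}\right) \left(-106\right) - 1462 = \left(-24\right) \left(- \frac{7}{3}\right) \left(-106\right) - 1462 = 56 \left(-106\right) - 1462 = -5936 - 1462 = -7398$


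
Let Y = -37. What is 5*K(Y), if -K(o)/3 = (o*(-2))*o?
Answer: 41070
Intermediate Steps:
K(o) = 6*o² (K(o) = -3*o*(-2)*o = -3*(-2*o)*o = -(-6)*o² = 6*o²)
5*K(Y) = 5*(6*(-37)²) = 5*(6*1369) = 5*8214 = 41070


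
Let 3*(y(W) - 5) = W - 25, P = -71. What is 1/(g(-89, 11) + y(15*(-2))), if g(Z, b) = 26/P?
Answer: -213/2918 ≈ -0.072995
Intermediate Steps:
y(W) = -10/3 + W/3 (y(W) = 5 + (W - 25)/3 = 5 + (-25 + W)/3 = 5 + (-25/3 + W/3) = -10/3 + W/3)
g(Z, b) = -26/71 (g(Z, b) = 26/(-71) = 26*(-1/71) = -26/71)
1/(g(-89, 11) + y(15*(-2))) = 1/(-26/71 + (-10/3 + (15*(-2))/3)) = 1/(-26/71 + (-10/3 + (⅓)*(-30))) = 1/(-26/71 + (-10/3 - 10)) = 1/(-26/71 - 40/3) = 1/(-2918/213) = -213/2918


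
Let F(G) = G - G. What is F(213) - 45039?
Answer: -45039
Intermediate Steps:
F(G) = 0
F(213) - 45039 = 0 - 45039 = -45039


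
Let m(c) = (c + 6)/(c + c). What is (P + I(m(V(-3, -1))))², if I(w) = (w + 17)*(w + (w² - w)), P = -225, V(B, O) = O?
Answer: 1155625/64 ≈ 18057.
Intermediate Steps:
m(c) = (6 + c)/(2*c) (m(c) = (6 + c)/((2*c)) = (6 + c)*(1/(2*c)) = (6 + c)/(2*c))
I(w) = w²*(17 + w) (I(w) = (17 + w)*w² = w²*(17 + w))
(P + I(m(V(-3, -1))))² = (-225 + ((½)*(6 - 1)/(-1))²*(17 + (½)*(6 - 1)/(-1)))² = (-225 + ((½)*(-1)*5)²*(17 + (½)*(-1)*5))² = (-225 + (-5/2)²*(17 - 5/2))² = (-225 + (25/4)*(29/2))² = (-225 + 725/8)² = (-1075/8)² = 1155625/64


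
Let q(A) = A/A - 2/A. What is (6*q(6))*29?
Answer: 116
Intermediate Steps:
q(A) = 1 - 2/A
(6*q(6))*29 = (6*((-2 + 6)/6))*29 = (6*((⅙)*4))*29 = (6*(⅔))*29 = 4*29 = 116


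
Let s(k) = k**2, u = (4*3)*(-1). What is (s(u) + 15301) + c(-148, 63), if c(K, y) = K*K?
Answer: 37349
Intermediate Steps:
c(K, y) = K**2
u = -12 (u = 12*(-1) = -12)
(s(u) + 15301) + c(-148, 63) = ((-12)**2 + 15301) + (-148)**2 = (144 + 15301) + 21904 = 15445 + 21904 = 37349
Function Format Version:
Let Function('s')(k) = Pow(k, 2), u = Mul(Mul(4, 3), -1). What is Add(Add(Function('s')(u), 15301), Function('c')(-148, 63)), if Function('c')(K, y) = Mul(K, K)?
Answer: 37349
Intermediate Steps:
Function('c')(K, y) = Pow(K, 2)
u = -12 (u = Mul(12, -1) = -12)
Add(Add(Function('s')(u), 15301), Function('c')(-148, 63)) = Add(Add(Pow(-12, 2), 15301), Pow(-148, 2)) = Add(Add(144, 15301), 21904) = Add(15445, 21904) = 37349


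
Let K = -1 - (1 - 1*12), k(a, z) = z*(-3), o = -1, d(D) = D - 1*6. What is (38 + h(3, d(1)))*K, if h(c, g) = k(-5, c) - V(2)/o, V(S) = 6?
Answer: 350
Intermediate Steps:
d(D) = -6 + D (d(D) = D - 6 = -6 + D)
k(a, z) = -3*z
K = 10 (K = -1 - (1 - 12) = -1 - 1*(-11) = -1 + 11 = 10)
h(c, g) = 6 - 3*c (h(c, g) = -3*c - 6/(-1) = -3*c - 6*(-1) = -3*c - 1*(-6) = -3*c + 6 = 6 - 3*c)
(38 + h(3, d(1)))*K = (38 + (6 - 3*3))*10 = (38 + (6 - 9))*10 = (38 - 3)*10 = 35*10 = 350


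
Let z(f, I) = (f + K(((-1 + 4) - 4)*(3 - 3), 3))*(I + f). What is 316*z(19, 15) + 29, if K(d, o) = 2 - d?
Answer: 225653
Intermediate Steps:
z(f, I) = (2 + f)*(I + f) (z(f, I) = (f + (2 - ((-1 + 4) - 4)*(3 - 3)))*(I + f) = (f + (2 - (3 - 4)*0))*(I + f) = (f + (2 - (-1)*0))*(I + f) = (f + (2 - 1*0))*(I + f) = (f + (2 + 0))*(I + f) = (f + 2)*(I + f) = (2 + f)*(I + f))
316*z(19, 15) + 29 = 316*(19**2 + 2*15 + 2*19 + 15*19) + 29 = 316*(361 + 30 + 38 + 285) + 29 = 316*714 + 29 = 225624 + 29 = 225653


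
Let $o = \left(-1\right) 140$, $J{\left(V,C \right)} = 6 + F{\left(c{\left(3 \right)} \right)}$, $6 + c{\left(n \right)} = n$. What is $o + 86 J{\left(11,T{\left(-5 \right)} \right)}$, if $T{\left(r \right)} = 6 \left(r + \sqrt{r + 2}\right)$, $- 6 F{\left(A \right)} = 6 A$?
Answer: $634$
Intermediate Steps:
$c{\left(n \right)} = -6 + n$
$F{\left(A \right)} = - A$ ($F{\left(A \right)} = - \frac{6 A}{6} = - A$)
$T{\left(r \right)} = 6 r + 6 \sqrt{2 + r}$ ($T{\left(r \right)} = 6 \left(r + \sqrt{2 + r}\right) = 6 r + 6 \sqrt{2 + r}$)
$J{\left(V,C \right)} = 9$ ($J{\left(V,C \right)} = 6 - \left(-6 + 3\right) = 6 - -3 = 6 + 3 = 9$)
$o = -140$
$o + 86 J{\left(11,T{\left(-5 \right)} \right)} = -140 + 86 \cdot 9 = -140 + 774 = 634$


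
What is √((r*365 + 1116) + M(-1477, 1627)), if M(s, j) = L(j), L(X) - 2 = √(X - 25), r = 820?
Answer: √(300418 + 3*√178) ≈ 548.14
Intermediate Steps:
L(X) = 2 + √(-25 + X) (L(X) = 2 + √(X - 25) = 2 + √(-25 + X))
M(s, j) = 2 + √(-25 + j)
√((r*365 + 1116) + M(-1477, 1627)) = √((820*365 + 1116) + (2 + √(-25 + 1627))) = √((299300 + 1116) + (2 + √1602)) = √(300416 + (2 + 3*√178)) = √(300418 + 3*√178)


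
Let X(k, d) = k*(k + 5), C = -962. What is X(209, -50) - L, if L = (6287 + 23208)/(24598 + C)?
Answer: 1057114241/23636 ≈ 44725.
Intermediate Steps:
X(k, d) = k*(5 + k)
L = 29495/23636 (L = (6287 + 23208)/(24598 - 962) = 29495/23636 ≈ 1.2479)
X(209, -50) - L = 209*(5 + 209) - 1*29495/23636 = 209*214 - 29495/23636 = 44726 - 29495/23636 = 1057114241/23636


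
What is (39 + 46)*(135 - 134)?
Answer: 85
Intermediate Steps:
(39 + 46)*(135 - 134) = 85*1 = 85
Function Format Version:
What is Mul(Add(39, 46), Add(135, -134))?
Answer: 85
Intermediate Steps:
Mul(Add(39, 46), Add(135, -134)) = Mul(85, 1) = 85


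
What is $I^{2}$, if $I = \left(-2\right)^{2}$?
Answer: $16$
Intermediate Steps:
$I = 4$
$I^{2} = 4^{2} = 16$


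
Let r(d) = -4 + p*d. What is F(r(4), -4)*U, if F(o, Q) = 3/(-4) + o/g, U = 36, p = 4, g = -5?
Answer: -567/5 ≈ -113.40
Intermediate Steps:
r(d) = -4 + 4*d
F(o, Q) = -¾ - o/5 (F(o, Q) = 3/(-4) + o/(-5) = 3*(-¼) + o*(-⅕) = -¾ - o/5)
F(r(4), -4)*U = (-¾ - (-4 + 4*4)/5)*36 = (-¾ - (-4 + 16)/5)*36 = (-¾ - ⅕*12)*36 = (-¾ - 12/5)*36 = -63/20*36 = -567/5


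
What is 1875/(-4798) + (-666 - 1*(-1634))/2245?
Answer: 435089/10771510 ≈ 0.040393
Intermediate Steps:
1875/(-4798) + (-666 - 1*(-1634))/2245 = 1875*(-1/4798) + (-666 + 1634)*(1/2245) = -1875/4798 + 968*(1/2245) = -1875/4798 + 968/2245 = 435089/10771510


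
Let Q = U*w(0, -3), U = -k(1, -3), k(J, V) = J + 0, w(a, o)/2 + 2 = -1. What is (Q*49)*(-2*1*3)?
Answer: -1764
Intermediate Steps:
w(a, o) = -6 (w(a, o) = -4 + 2*(-1) = -4 - 2 = -6)
k(J, V) = J
U = -1 (U = -1*1 = -1)
Q = 6 (Q = -1*(-6) = 6)
(Q*49)*(-2*1*3) = (6*49)*(-2*1*3) = 294*(-2*3) = 294*(-6) = -1764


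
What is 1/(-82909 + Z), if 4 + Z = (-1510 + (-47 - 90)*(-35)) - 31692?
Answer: -1/111320 ≈ -8.9831e-6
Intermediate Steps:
Z = -28411 (Z = -4 + ((-1510 + (-47 - 90)*(-35)) - 31692) = -4 + ((-1510 - 137*(-35)) - 31692) = -4 + ((-1510 + 4795) - 31692) = -4 + (3285 - 31692) = -4 - 28407 = -28411)
1/(-82909 + Z) = 1/(-82909 - 28411) = 1/(-111320) = -1/111320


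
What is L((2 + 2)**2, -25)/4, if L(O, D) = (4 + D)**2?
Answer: 441/4 ≈ 110.25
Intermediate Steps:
L((2 + 2)**2, -25)/4 = (4 - 25)**2/4 = (-21)**2*(1/4) = 441*(1/4) = 441/4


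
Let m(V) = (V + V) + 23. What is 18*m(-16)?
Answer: -162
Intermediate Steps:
m(V) = 23 + 2*V (m(V) = 2*V + 23 = 23 + 2*V)
18*m(-16) = 18*(23 + 2*(-16)) = 18*(23 - 32) = 18*(-9) = -162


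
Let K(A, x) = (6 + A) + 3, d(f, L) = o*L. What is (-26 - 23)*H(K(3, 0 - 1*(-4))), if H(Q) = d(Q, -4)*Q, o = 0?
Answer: 0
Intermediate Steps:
d(f, L) = 0 (d(f, L) = 0*L = 0)
K(A, x) = 9 + A
H(Q) = 0 (H(Q) = 0*Q = 0)
(-26 - 23)*H(K(3, 0 - 1*(-4))) = (-26 - 23)*0 = -49*0 = 0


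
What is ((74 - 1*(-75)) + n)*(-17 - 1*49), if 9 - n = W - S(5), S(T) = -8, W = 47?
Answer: -6798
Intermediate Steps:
n = -46 (n = 9 - (47 - 1*(-8)) = 9 - (47 + 8) = 9 - 1*55 = 9 - 55 = -46)
((74 - 1*(-75)) + n)*(-17 - 1*49) = ((74 - 1*(-75)) - 46)*(-17 - 1*49) = ((74 + 75) - 46)*(-17 - 49) = (149 - 46)*(-66) = 103*(-66) = -6798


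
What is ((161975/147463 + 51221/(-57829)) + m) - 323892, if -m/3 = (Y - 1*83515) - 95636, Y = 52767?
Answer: 471239079969972/8527637827 ≈ 55260.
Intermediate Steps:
m = 379152 (m = -3*((52767 - 1*83515) - 95636) = -3*((52767 - 83515) - 95636) = -3*(-30748 - 95636) = -3*(-126384) = 379152)
((161975/147463 + 51221/(-57829)) + m) - 323892 = ((161975/147463 + 51221/(-57829)) + 379152) - 323892 = ((161975*(1/147463) + 51221*(-1/57829)) + 379152) - 323892 = ((161975/147463 - 51221/57829) + 379152) - 323892 = (1813649952/8527637827 + 379152) - 323892 = 3233272751032656/8527637827 - 323892 = 471239079969972/8527637827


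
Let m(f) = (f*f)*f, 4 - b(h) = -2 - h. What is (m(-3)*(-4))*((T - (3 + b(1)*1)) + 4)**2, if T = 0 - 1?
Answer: 5292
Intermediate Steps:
T = -1
b(h) = 6 + h (b(h) = 4 - (-2 - h) = 4 + (2 + h) = 6 + h)
m(f) = f**3 (m(f) = f**2*f = f**3)
(m(-3)*(-4))*((T - (3 + b(1)*1)) + 4)**2 = ((-3)**3*(-4))*((-1 - (3 + (6 + 1)*1)) + 4)**2 = (-27*(-4))*((-1 - (3 + 7*1)) + 4)**2 = 108*((-1 - (3 + 7)) + 4)**2 = 108*((-1 - 1*10) + 4)**2 = 108*((-1 - 10) + 4)**2 = 108*(-11 + 4)**2 = 108*(-7)**2 = 108*49 = 5292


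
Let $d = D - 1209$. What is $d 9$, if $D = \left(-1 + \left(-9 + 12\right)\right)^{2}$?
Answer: $-10845$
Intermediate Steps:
$D = 4$ ($D = \left(-1 + 3\right)^{2} = 2^{2} = 4$)
$d = -1205$ ($d = 4 - 1209 = -1205$)
$d 9 = \left(-1205\right) 9 = -10845$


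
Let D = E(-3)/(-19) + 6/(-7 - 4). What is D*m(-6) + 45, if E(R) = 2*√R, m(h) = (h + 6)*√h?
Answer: 45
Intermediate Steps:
m(h) = √h*(6 + h) (m(h) = (6 + h)*√h = √h*(6 + h))
D = -6/11 - 2*I*√3/19 (D = (2*√(-3))/(-19) + 6/(-7 - 4) = (2*(I*√3))*(-1/19) + 6/(-11) = (2*I*√3)*(-1/19) + 6*(-1/11) = -2*I*√3/19 - 6/11 = -6/11 - 2*I*√3/19 ≈ -0.54545 - 0.18232*I)
D*m(-6) + 45 = (-6/11 - 2*I*√3/19)*(√(-6)*(6 - 6)) + 45 = (-6/11 - 2*I*√3/19)*((I*√6)*0) + 45 = (-6/11 - 2*I*√3/19)*0 + 45 = 0 + 45 = 45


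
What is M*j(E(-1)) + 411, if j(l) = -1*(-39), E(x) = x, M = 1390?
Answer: 54621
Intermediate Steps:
j(l) = 39
M*j(E(-1)) + 411 = 1390*39 + 411 = 54210 + 411 = 54621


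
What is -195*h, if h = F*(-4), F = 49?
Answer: 38220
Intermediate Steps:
h = -196 (h = 49*(-4) = -196)
-195*h = -195*(-196) = 38220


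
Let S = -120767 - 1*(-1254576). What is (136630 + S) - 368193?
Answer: 902246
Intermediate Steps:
S = 1133809 (S = -120767 + 1254576 = 1133809)
(136630 + S) - 368193 = (136630 + 1133809) - 368193 = 1270439 - 368193 = 902246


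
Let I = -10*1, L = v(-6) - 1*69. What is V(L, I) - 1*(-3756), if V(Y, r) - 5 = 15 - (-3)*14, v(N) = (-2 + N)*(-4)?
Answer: 3818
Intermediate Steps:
v(N) = 8 - 4*N
L = -37 (L = (8 - 4*(-6)) - 1*69 = (8 + 24) - 69 = 32 - 69 = -37)
I = -10
V(Y, r) = 62 (V(Y, r) = 5 + (15 - (-3)*14) = 5 + (15 - 1*(-42)) = 5 + (15 + 42) = 5 + 57 = 62)
V(L, I) - 1*(-3756) = 62 - 1*(-3756) = 62 + 3756 = 3818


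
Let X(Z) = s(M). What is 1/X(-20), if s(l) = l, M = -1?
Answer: -1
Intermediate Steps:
X(Z) = -1
1/X(-20) = 1/(-1) = -1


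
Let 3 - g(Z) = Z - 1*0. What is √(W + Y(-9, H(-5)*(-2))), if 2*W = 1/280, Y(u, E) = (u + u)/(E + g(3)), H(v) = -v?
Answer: √35315/140 ≈ 1.3423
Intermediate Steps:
g(Z) = 3 - Z (g(Z) = 3 - (Z - 1*0) = 3 - (Z + 0) = 3 - Z)
Y(u, E) = 2*u/E (Y(u, E) = (u + u)/(E + (3 - 1*3)) = (2*u)/(E + (3 - 3)) = (2*u)/(E + 0) = (2*u)/E = 2*u/E)
W = 1/560 (W = (½)/280 = (½)*(1/280) = 1/560 ≈ 0.0017857)
√(W + Y(-9, H(-5)*(-2))) = √(1/560 + 2*(-9)/(-1*(-5)*(-2))) = √(1/560 + 2*(-9)/(5*(-2))) = √(1/560 + 2*(-9)/(-10)) = √(1/560 + 2*(-9)*(-⅒)) = √(1/560 + 9/5) = √(1009/560) = √35315/140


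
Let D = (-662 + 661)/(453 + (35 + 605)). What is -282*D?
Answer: 282/1093 ≈ 0.25801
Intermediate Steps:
D = -1/1093 (D = -1/(453 + 640) = -1/1093 ≈ -0.00091491)
-282*D = -282*(-1/1093) = 282/1093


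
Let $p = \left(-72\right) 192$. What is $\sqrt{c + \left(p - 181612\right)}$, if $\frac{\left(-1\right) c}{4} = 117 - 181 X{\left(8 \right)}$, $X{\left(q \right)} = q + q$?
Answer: $192 i \sqrt{5} \approx 429.33 i$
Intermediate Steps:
$p = -13824$
$X{\left(q \right)} = 2 q$
$c = 11116$ ($c = - 4 \left(117 - 181 \cdot 2 \cdot 8\right) = - 4 \left(117 - 2896\right) = \left(-4\right) \left(-2779\right) = 11116$)
$\sqrt{c + \left(p - 181612\right)} = \sqrt{11116 - 195436} = \sqrt{-184320} = 192 i \sqrt{5}$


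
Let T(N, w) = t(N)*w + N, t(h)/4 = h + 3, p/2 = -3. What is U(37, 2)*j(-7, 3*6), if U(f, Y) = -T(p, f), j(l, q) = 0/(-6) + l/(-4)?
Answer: 1575/2 ≈ 787.50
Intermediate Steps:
p = -6 (p = 2*(-3) = -6)
t(h) = 12 + 4*h (t(h) = 4*(h + 3) = 4*(3 + h) = 12 + 4*h)
T(N, w) = N + w*(12 + 4*N) (T(N, w) = (12 + 4*N)*w + N = w*(12 + 4*N) + N = N + w*(12 + 4*N))
j(l, q) = -l/4 (j(l, q) = 0*(-1/6) + l*(-1/4) = 0 - l/4 = -l/4)
U(f, Y) = 6 + 12*f (U(f, Y) = -(-6 + 4*f*(3 - 6)) = -(-6 + 4*f*(-3)) = -(-6 - 12*f) = 6 + 12*f)
U(37, 2)*j(-7, 3*6) = (6 + 12*37)*(-1/4*(-7)) = (6 + 444)*(7/4) = 450*(7/4) = 1575/2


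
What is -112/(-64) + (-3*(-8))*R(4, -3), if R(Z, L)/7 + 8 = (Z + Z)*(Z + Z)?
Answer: 37639/4 ≈ 9409.8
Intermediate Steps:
R(Z, L) = -56 + 28*Z² (R(Z, L) = -56 + 7*((Z + Z)*(Z + Z)) = -56 + 7*((2*Z)*(2*Z)) = -56 + 7*(4*Z²) = -56 + 28*Z²)
-112/(-64) + (-3*(-8))*R(4, -3) = -112/(-64) + (-3*(-8))*(-56 + 28*4²) = -112*(-1/64) + 24*(-56 + 28*16) = 7/4 + 24*(-56 + 448) = 7/4 + 24*392 = 7/4 + 9408 = 37639/4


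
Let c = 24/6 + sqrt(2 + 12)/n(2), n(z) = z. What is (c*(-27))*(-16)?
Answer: 1728 + 216*sqrt(14) ≈ 2536.2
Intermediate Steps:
c = 4 + sqrt(14)/2 (c = 24/6 + sqrt(2 + 12)/2 = 24*(1/6) + sqrt(14)*(1/2) = 4 + sqrt(14)/2 ≈ 5.8708)
(c*(-27))*(-16) = ((4 + sqrt(14)/2)*(-27))*(-16) = (-108 - 27*sqrt(14)/2)*(-16) = 1728 + 216*sqrt(14)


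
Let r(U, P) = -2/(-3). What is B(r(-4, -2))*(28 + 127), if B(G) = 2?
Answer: 310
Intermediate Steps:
r(U, P) = 2/3 (r(U, P) = -2*(-1/3) = 2/3)
B(r(-4, -2))*(28 + 127) = 2*(28 + 127) = 2*155 = 310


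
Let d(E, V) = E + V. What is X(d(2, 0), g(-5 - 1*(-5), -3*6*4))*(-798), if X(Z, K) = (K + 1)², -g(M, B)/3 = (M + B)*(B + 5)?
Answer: -167109053118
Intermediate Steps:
g(M, B) = -3*(5 + B)*(B + M) (g(M, B) = -3*(M + B)*(B + 5) = -3*(B + M)*(5 + B) = -3*(5 + B)*(B + M))
X(Z, K) = (1 + K)²
X(d(2, 0), g(-5 - 1*(-5), -3*6*4))*(-798) = (1 + (-15*(-3*6)*4 - 15*(-5 - 1*(-5)) - 3*(-3*6*4)² - 3*-3*6*4*(-5 - 1*(-5))))²*(-798) = (1 + (-(-270)*4 - 15*(-5 + 5) - 3*(-18*4)² - 3*(-18*4)*(-5 + 5)))²*(-798) = (1 + (-15*(-72) - 15*0 - 3*(-72)² - 3*(-72)*0))²*(-798) = (1 + (1080 + 0 - 3*5184 + 0))²*(-798) = (1 + (1080 + 0 - 15552 + 0))²*(-798) = (1 - 14472)²*(-798) = (-14471)²*(-798) = 209409841*(-798) = -167109053118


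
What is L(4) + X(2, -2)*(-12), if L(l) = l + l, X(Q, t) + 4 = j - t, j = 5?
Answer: -28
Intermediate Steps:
X(Q, t) = 1 - t (X(Q, t) = -4 + (5 - t) = 1 - t)
L(l) = 2*l
L(4) + X(2, -2)*(-12) = 2*4 + (1 - 1*(-2))*(-12) = 8 + (1 + 2)*(-12) = 8 + 3*(-12) = 8 - 36 = -28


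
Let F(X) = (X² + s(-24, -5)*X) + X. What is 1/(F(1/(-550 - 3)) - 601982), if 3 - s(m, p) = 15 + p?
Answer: -305809/184091510119 ≈ -1.6612e-6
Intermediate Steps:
s(m, p) = -12 - p (s(m, p) = 3 - (15 + p) = 3 + (-15 - p) = -12 - p)
F(X) = X² - 6*X (F(X) = (X² + (-12 - 1*(-5))*X) + X = (X² + (-12 + 5)*X) + X = (X² - 7*X) + X = X² - 6*X)
1/(F(1/(-550 - 3)) - 601982) = 1/((-6 + 1/(-550 - 3))/(-550 - 3) - 601982) = 1/((-6 + 1/(-553))/(-553) - 601982) = 1/(-(-6 - 1/553)/553 - 601982) = 1/(-1/553*(-3319/553) - 601982) = 1/(3319/305809 - 601982) = 1/(-184091510119/305809) = -305809/184091510119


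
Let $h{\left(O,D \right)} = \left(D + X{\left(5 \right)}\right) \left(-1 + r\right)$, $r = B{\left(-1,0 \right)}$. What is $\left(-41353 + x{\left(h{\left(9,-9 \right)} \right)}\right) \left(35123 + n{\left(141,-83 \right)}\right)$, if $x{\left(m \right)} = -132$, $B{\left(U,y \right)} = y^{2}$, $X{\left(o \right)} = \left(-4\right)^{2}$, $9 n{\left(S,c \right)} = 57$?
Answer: $- \frac{4372021180}{3} \approx -1.4573 \cdot 10^{9}$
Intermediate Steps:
$n{\left(S,c \right)} = \frac{19}{3}$ ($n{\left(S,c \right)} = \frac{1}{9} \cdot 57 = \frac{19}{3}$)
$X{\left(o \right)} = 16$
$r = 0$ ($r = 0^{2} = 0$)
$h{\left(O,D \right)} = -16 - D$ ($h{\left(O,D \right)} = \left(D + 16\right) \left(-1 + 0\right) = \left(16 + D\right) \left(-1\right) = -16 - D$)
$\left(-41353 + x{\left(h{\left(9,-9 \right)} \right)}\right) \left(35123 + n{\left(141,-83 \right)}\right) = \left(-41353 - 132\right) \left(35123 + \frac{19}{3}\right) = \left(-41485\right) \frac{105388}{3} = - \frac{4372021180}{3}$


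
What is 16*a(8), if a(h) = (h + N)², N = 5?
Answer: 2704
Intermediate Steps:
a(h) = (5 + h)² (a(h) = (h + 5)² = (5 + h)²)
16*a(8) = 16*(5 + 8)² = 16*13² = 16*169 = 2704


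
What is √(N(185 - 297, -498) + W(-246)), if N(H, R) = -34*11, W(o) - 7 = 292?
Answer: 5*I*√3 ≈ 8.6602*I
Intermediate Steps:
W(o) = 299 (W(o) = 7 + 292 = 299)
N(H, R) = -374
√(N(185 - 297, -498) + W(-246)) = √(-374 + 299) = √(-75) = 5*I*√3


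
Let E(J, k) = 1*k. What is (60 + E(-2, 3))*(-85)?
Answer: -5355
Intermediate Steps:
E(J, k) = k
(60 + E(-2, 3))*(-85) = (60 + 3)*(-85) = 63*(-85) = -5355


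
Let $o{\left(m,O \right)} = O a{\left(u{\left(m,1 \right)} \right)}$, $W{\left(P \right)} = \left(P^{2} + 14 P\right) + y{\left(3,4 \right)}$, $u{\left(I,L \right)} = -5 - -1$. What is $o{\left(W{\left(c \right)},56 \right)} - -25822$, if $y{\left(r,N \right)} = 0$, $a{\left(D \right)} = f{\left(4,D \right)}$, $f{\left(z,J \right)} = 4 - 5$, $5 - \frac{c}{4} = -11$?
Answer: $25766$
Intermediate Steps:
$c = 64$ ($c = 20 - -44 = 20 + 44 = 64$)
$f{\left(z,J \right)} = -1$ ($f{\left(z,J \right)} = 4 - 5 = -1$)
$u{\left(I,L \right)} = -4$ ($u{\left(I,L \right)} = -5 + 1 = -4$)
$a{\left(D \right)} = -1$
$W{\left(P \right)} = P^{2} + 14 P$ ($W{\left(P \right)} = \left(P^{2} + 14 P\right) + 0 = P^{2} + 14 P$)
$o{\left(m,O \right)} = - O$ ($o{\left(m,O \right)} = O \left(-1\right) = - O$)
$o{\left(W{\left(c \right)},56 \right)} - -25822 = \left(-1\right) 56 - -25822 = -56 + 25822 = 25766$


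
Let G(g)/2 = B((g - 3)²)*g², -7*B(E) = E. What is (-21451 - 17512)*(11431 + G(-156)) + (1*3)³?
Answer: 47939951103034/7 ≈ 6.8486e+12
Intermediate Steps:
B(E) = -E/7
G(g) = -2*g²*(-3 + g)²/7 (G(g) = 2*((-(g - 3)²/7)*g²) = 2*((-(-3 + g)²/7)*g²) = 2*(-g²*(-3 + g)²/7) = -2*g²*(-3 + g)²/7)
(-21451 - 17512)*(11431 + G(-156)) + (1*3)³ = (-21451 - 17512)*(11431 - 2/7*(-156)²*(-3 - 156)²) + (1*3)³ = -38963*(11431 - 2/7*24336*(-159)²) + 3³ = -38963*(11431 - 2/7*24336*25281) + 27 = -38963*(11431 - 1230476832/7) + 27 = -38963*(-1230396815/7) + 27 = 47939951102845/7 + 27 = 47939951103034/7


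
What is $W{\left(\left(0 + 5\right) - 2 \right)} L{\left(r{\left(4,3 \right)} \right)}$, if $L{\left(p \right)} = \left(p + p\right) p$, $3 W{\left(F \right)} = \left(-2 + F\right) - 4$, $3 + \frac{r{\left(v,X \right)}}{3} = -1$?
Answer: $-288$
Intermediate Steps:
$r{\left(v,X \right)} = -12$ ($r{\left(v,X \right)} = -9 + 3 \left(-1\right) = -9 - 3 = -12$)
$W{\left(F \right)} = -2 + \frac{F}{3}$ ($W{\left(F \right)} = \frac{\left(-2 + F\right) - 4}{3} = \frac{-6 + F}{3} = -2 + \frac{F}{3}$)
$L{\left(p \right)} = 2 p^{2}$ ($L{\left(p \right)} = 2 p p = 2 p^{2}$)
$W{\left(\left(0 + 5\right) - 2 \right)} L{\left(r{\left(4,3 \right)} \right)} = \left(-2 + \frac{\left(0 + 5\right) - 2}{3}\right) 2 \left(-12\right)^{2} = \left(-2 + \frac{5 - 2}{3}\right) 2 \cdot 144 = \left(-2 + \frac{1}{3} \cdot 3\right) 288 = \left(-2 + 1\right) 288 = \left(-1\right) 288 = -288$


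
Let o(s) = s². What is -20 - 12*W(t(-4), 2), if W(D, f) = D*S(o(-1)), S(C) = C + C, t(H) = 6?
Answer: -164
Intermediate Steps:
S(C) = 2*C
W(D, f) = 2*D (W(D, f) = D*(2*(-1)²) = D*(2*1) = D*2 = 2*D)
-20 - 12*W(t(-4), 2) = -20 - 24*6 = -20 - 12*12 = -20 - 144 = -164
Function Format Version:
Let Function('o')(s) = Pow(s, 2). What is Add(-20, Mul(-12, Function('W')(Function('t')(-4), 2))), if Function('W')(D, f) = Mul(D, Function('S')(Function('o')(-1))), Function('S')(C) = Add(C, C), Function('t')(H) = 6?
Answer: -164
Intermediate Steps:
Function('S')(C) = Mul(2, C)
Function('W')(D, f) = Mul(2, D) (Function('W')(D, f) = Mul(D, Mul(2, Pow(-1, 2))) = Mul(D, Mul(2, 1)) = Mul(D, 2) = Mul(2, D))
Add(-20, Mul(-12, Function('W')(Function('t')(-4), 2))) = Add(-20, Mul(-12, Mul(2, 6))) = Add(-20, Mul(-12, 12)) = Add(-20, -144) = -164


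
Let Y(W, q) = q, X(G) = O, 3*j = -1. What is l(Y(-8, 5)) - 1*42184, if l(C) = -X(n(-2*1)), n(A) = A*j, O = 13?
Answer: -42197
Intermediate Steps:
j = -⅓ (j = (⅓)*(-1) = -⅓ ≈ -0.33333)
n(A) = -A/3 (n(A) = A*(-⅓) = -A/3)
X(G) = 13
l(C) = -13 (l(C) = -1*13 = -13)
l(Y(-8, 5)) - 1*42184 = -13 - 1*42184 = -13 - 42184 = -42197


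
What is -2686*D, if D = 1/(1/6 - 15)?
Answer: 16116/89 ≈ 181.08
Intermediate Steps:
D = -6/89 (D = 1/(1/6 - 15) = 1/(-89/6) = -6/89 ≈ -0.067416)
-2686*D = -2686*(-6/89) = 16116/89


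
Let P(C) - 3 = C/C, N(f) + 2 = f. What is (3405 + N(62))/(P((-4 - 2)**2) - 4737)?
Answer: -3465/4733 ≈ -0.73209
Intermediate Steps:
N(f) = -2 + f
P(C) = 4 (P(C) = 3 + C/C = 3 + 1 = 4)
(3405 + N(62))/(P((-4 - 2)**2) - 4737) = (3405 + (-2 + 62))/(4 - 4737) = (3405 + 60)/(-4733) = 3465*(-1/4733) = -3465/4733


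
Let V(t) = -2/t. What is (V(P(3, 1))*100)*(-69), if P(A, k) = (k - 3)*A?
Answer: -2300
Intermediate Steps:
P(A, k) = A*(-3 + k) (P(A, k) = (-3 + k)*A = A*(-3 + k))
(V(P(3, 1))*100)*(-69) = (-2*1/(3*(-3 + 1))*100)*(-69) = (-2/(3*(-2))*100)*(-69) = (-2/(-6)*100)*(-69) = (-2*(-1/6)*100)*(-69) = ((1/3)*100)*(-69) = (100/3)*(-69) = -2300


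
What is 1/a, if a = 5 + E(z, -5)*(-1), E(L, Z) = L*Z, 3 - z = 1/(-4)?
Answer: 4/85 ≈ 0.047059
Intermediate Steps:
z = 13/4 (z = 3 - 1/(-4) = 3 - 1*(-¼) = 3 + ¼ = 13/4 ≈ 3.2500)
a = 85/4 (a = 5 + ((13/4)*(-5))*(-1) = 5 - 65/4*(-1) = 5 + 65/4 = 85/4 ≈ 21.250)
1/a = 1/(85/4) = 4/85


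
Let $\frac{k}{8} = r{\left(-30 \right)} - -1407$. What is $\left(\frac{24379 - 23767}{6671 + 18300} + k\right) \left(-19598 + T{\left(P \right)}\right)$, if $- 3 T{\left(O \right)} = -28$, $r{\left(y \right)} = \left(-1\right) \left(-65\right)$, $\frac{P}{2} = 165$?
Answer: $- \frac{17280677540728}{74913} \approx -2.3068 \cdot 10^{8}$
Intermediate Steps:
$P = 330$ ($P = 2 \cdot 165 = 330$)
$r{\left(y \right)} = 65$
$T{\left(O \right)} = \frac{28}{3}$ ($T{\left(O \right)} = \left(- \frac{1}{3}\right) \left(-28\right) = \frac{28}{3}$)
$k = 11776$ ($k = 8 \left(65 - -1407\right) = 8 \left(65 + 1407\right) = 8 \cdot 1472 = 11776$)
$\left(\frac{24379 - 23767}{6671 + 18300} + k\right) \left(-19598 + T{\left(P \right)}\right) = \left(\frac{24379 - 23767}{6671 + 18300} + 11776\right) \left(-19598 + \frac{28}{3}\right) = \left(\frac{612}{24971} + 11776\right) \left(- \frac{58766}{3}\right) = \frac{294059108}{24971} \left(- \frac{58766}{3}\right) = - \frac{17280677540728}{74913}$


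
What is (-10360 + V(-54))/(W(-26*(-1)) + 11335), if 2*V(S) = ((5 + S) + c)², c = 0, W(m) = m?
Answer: -2617/3246 ≈ -0.80622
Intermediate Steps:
V(S) = (5 + S)²/2 (V(S) = ((5 + S) + 0)²/2 = (5 + S)²/2)
(-10360 + V(-54))/(W(-26*(-1)) + 11335) = (-10360 + (5 - 54)²/2)/(-26*(-1) + 11335) = (-10360 + (½)*(-49)²)/(26 + 11335) = (-10360 + (½)*2401)/11361 = (-10360 + 2401/2)*(1/11361) = -18319/2*1/11361 = -2617/3246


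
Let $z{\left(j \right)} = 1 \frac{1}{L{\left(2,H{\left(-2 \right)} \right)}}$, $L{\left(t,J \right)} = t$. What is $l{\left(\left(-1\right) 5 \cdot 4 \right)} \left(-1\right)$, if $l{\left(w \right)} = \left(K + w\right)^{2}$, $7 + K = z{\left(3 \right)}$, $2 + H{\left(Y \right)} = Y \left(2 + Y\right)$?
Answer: $- \frac{2809}{4} \approx -702.25$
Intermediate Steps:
$H{\left(Y \right)} = -2 + Y \left(2 + Y\right)$
$z{\left(j \right)} = \frac{1}{2}$ ($z{\left(j \right)} = 1 \cdot \frac{1}{2} = \frac{1}{2}$)
$K = - \frac{13}{2}$ ($K = -7 + \frac{1}{2} = - \frac{13}{2} \approx -6.5$)
$l{\left(w \right)} = \left(- \frac{13}{2} + w\right)^{2}$
$l{\left(\left(-1\right) 5 \cdot 4 \right)} \left(-1\right) = \frac{\left(-13 + 2 \left(-1\right) 5 \cdot 4\right)^{2}}{4} \left(-1\right) = \frac{\left(-13 + 2 \left(\left(-5\right) 4\right)\right)^{2}}{4} \left(-1\right) = \frac{\left(-13 + 2 \left(-20\right)\right)^{2}}{4} \left(-1\right) = \frac{\left(-13 - 40\right)^{2}}{4} \left(-1\right) = \frac{\left(-53\right)^{2}}{4} \left(-1\right) = \frac{1}{4} \cdot 2809 \left(-1\right) = \frac{2809}{4} \left(-1\right) = - \frac{2809}{4}$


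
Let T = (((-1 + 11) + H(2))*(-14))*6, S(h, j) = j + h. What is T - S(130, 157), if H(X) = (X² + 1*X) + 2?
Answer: -1799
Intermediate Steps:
H(X) = 2 + X + X² (H(X) = (X² + X) + 2 = (X + X²) + 2 = 2 + X + X²)
S(h, j) = h + j
T = -1512 (T = (((-1 + 11) + (2 + 2 + 2²))*(-14))*6 = ((10 + (2 + 2 + 4))*(-14))*6 = ((10 + 8)*(-14))*6 = (18*(-14))*6 = -252*6 = -1512)
T - S(130, 157) = -1512 - (130 + 157) = -1512 - 1*287 = -1512 - 287 = -1799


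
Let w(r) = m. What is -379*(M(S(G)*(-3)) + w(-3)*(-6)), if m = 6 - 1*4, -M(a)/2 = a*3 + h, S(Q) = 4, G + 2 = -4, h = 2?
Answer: -21224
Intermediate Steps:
G = -6 (G = -2 - 4 = -6)
M(a) = -4 - 6*a (M(a) = -2*(a*3 + 2) = -2*(3*a + 2) = -2*(2 + 3*a) = -4 - 6*a)
m = 2 (m = 6 - 4 = 2)
w(r) = 2
-379*(M(S(G)*(-3)) + w(-3)*(-6)) = -379*((-4 - 24*(-3)) + 2*(-6)) = -379*((-4 - 6*(-12)) - 12) = -379*((-4 + 72) - 12) = -379*(68 - 12) = -379*56 = -21224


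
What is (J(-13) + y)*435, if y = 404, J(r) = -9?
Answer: 171825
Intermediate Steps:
(J(-13) + y)*435 = (-9 + 404)*435 = 395*435 = 171825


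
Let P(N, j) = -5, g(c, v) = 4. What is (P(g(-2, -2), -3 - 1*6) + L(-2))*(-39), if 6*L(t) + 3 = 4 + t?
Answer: 403/2 ≈ 201.50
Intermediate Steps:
L(t) = ⅙ + t/6 (L(t) = -½ + (4 + t)/6 = -½ + (⅔ + t/6) = ⅙ + t/6)
(P(g(-2, -2), -3 - 1*6) + L(-2))*(-39) = (-5 + (⅙ + (⅙)*(-2)))*(-39) = (-5 + (⅙ - ⅓))*(-39) = (-5 - ⅙)*(-39) = -31/6*(-39) = 403/2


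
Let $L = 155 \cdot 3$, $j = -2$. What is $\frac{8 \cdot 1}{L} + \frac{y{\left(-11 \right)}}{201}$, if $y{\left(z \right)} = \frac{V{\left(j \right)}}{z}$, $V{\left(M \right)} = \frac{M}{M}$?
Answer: $\frac{5741}{342705} \approx 0.016752$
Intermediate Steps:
$V{\left(M \right)} = 1$
$L = 465$
$y{\left(z \right)} = \frac{1}{z}$ ($y{\left(z \right)} = 1 \frac{1}{z} = \frac{1}{z}$)
$\frac{8 \cdot 1}{L} + \frac{y{\left(-11 \right)}}{201} = \frac{8 \cdot 1}{465} + \frac{1}{\left(-11\right) 201} = 8 \cdot \frac{1}{465} - \frac{1}{2211} = \frac{8}{465} - \frac{1}{2211} = \frac{5741}{342705}$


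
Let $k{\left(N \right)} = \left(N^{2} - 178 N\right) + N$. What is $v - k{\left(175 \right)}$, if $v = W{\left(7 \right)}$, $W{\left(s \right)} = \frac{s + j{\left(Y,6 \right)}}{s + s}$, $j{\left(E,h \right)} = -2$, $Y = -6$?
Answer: $\frac{4905}{14} \approx 350.36$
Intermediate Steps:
$k{\left(N \right)} = N^{2} - 177 N$
$W{\left(s \right)} = \frac{-2 + s}{2 s}$ ($W{\left(s \right)} = \frac{s - 2}{s + s} = \frac{-2 + s}{2 s}$)
$v = \frac{5}{14}$ ($v = \frac{-2 + 7}{2 \cdot 7} = \frac{1}{2} \cdot \frac{1}{7} \cdot 5 = \frac{5}{14} \approx 0.35714$)
$v - k{\left(175 \right)} = \frac{5}{14} - 175 \left(-177 + 175\right) = \frac{5}{14} - 175 \left(-2\right) = \frac{5}{14} - -350 = \frac{5}{14} + 350 = \frac{4905}{14}$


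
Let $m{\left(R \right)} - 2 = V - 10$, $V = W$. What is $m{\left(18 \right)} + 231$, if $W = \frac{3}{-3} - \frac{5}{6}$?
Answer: $\frac{1327}{6} \approx 221.17$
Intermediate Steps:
$W = - \frac{11}{6}$ ($W = 3 \left(- \frac{1}{3}\right) - \frac{5}{6} = -1 - \frac{5}{6} = - \frac{11}{6} \approx -1.8333$)
$V = - \frac{11}{6} \approx -1.8333$
$m{\left(R \right)} = - \frac{59}{6}$ ($m{\left(R \right)} = 2 - \frac{71}{6} = - \frac{59}{6}$)
$m{\left(18 \right)} + 231 = - \frac{59}{6} + 231 = \frac{1327}{6}$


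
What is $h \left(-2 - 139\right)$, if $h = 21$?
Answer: $-2961$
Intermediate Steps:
$h \left(-2 - 139\right) = 21 \left(-2 - 139\right) = 21 \left(-141\right) = -2961$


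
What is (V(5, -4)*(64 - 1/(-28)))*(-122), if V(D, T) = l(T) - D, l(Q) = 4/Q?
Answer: 328119/7 ≈ 46874.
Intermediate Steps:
V(D, T) = -D + 4/T (V(D, T) = 4/T - D = -D + 4/T)
(V(5, -4)*(64 - 1/(-28)))*(-122) = ((-1*5 + 4/(-4))*(64 - 1/(-28)))*(-122) = ((-5 + 4*(-¼))*(64 - 1*(-1/28)))*(-122) = ((-5 - 1)*(64 + 1/28))*(-122) = -6*1793/28*(-122) = -5379/14*(-122) = 328119/7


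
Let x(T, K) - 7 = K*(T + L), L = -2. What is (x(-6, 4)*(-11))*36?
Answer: 9900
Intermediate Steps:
x(T, K) = 7 + K*(-2 + T) (x(T, K) = 7 + K*(T - 2) = 7 + K*(-2 + T))
(x(-6, 4)*(-11))*36 = ((7 - 2*4 + 4*(-6))*(-11))*36 = ((7 - 8 - 24)*(-11))*36 = -25*(-11)*36 = 275*36 = 9900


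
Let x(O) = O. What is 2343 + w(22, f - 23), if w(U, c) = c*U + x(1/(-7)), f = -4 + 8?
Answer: 13474/7 ≈ 1924.9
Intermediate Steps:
f = 4
w(U, c) = -⅐ + U*c (w(U, c) = c*U + 1/(-7) = U*c - ⅐ = -⅐ + U*c)
2343 + w(22, f - 23) = 2343 + (-⅐ + 22*(4 - 23)) = 2343 + (-⅐ + 22*(-19)) = 2343 + (-⅐ - 418) = 2343 - 2927/7 = 13474/7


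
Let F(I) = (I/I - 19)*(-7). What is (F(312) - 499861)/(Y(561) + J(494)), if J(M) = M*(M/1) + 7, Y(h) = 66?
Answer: -499735/244109 ≈ -2.0472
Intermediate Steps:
J(M) = 7 + M**2 (J(M) = M*(M*1) + 7 = M*M + 7 = M**2 + 7 = 7 + M**2)
F(I) = 126 (F(I) = (1 - 19)*(-7) = -18*(-7) = 126)
(F(312) - 499861)/(Y(561) + J(494)) = (126 - 499861)/(66 + (7 + 494**2)) = -499735/(66 + (7 + 244036)) = -499735/(66 + 244043) = -499735/244109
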